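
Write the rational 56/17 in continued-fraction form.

Run the Euclidean algorithm on 56 and 17; the successive quotients are the partial quotients a_0, a_1, ... (each step inverts the fractional part left over by the previous one):
  56 = 3*17 + 5, so a_0 = 3.
  17 = 3*5 + 2, so a_1 = 3.
  5 = 2*2 + 1, so a_2 = 2.
  2 = 2*1 + 0, so a_3 = 2.
The remainder reaches 0 after 4 divisions, so the expansion has 4 partial quotients, read off in order.

[3; 3, 2, 2]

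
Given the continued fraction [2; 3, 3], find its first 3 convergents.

2/1, 7/3, 23/10

Using the convergent recurrence p_i = a_i*p_{i-1} + p_{i-2}, q_i = a_i*q_{i-1} + q_{i-2} with p_{-2}=0, p_{-1}=1, q_{-2}=1, q_{-1}=0:
  i=0: a_0=2, p_0 = 2*1 + 0 = 2, q_0 = 2*0 + 1 = 1.
  i=1: a_1=3, p_1 = 3*2 + 1 = 7, q_1 = 3*1 + 0 = 3.
  i=2: a_2=3, p_2 = 3*7 + 2 = 23, q_2 = 3*3 + 1 = 10.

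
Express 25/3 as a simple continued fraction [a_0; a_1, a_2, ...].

Run the Euclidean algorithm on 25 and 3; the successive quotients are the partial quotients a_0, a_1, ... (each step inverts the fractional part left over by the previous one):
  25 = 8*3 + 1, so a_0 = 8.
  3 = 3*1 + 0, so a_1 = 3.
The remainder reaches 0 after 2 divisions, so the expansion has 2 partial quotients, read off in order.

[8; 3]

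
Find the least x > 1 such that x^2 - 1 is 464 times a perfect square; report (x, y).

(x, y) = (9801, 455)

First expand sqrt(464) as a continued fraction. With x_i = (sqrt(464) + m_i)/d_i and (m_0, d_0) = (0, 1): a_0 = floor(sqrt(464)) = 21, since 21^2 = 441 <= 464 < 484 = 22^2.
Iterate m_{i+1} = d_i*a_i - m_i, d_{i+1} = (464 - m_{i+1}^2)/d_i, a_{i+1} = floor((a_0 + m_{i+1})/d_{i+1}):
  m_1 = 1*21 - 0 = 21, d_1 = (464 - 21^2)/1 = 23/1 = 23, a_1 = floor((21 + 21)/23) = 1.
  m_2 = 23*1 - 21 = 2, d_2 = (464 - 2^2)/23 = 460/23 = 20, a_2 = floor((21 + 2)/20) = 1.
  m_3 = 20*1 - 2 = 18, d_3 = (464 - 18^2)/20 = 140/20 = 7, a_3 = floor((21 + 18)/7) = 5.
  m_4 = 7*5 - 18 = 17, d_4 = (464 - 17^2)/7 = 175/7 = 25, a_4 = floor((21 + 17)/25) = 1.
  m_5 = 25*1 - 17 = 8, d_5 = (464 - 8^2)/25 = 400/25 = 16, a_5 = floor((21 + 8)/16) = 1.
  m_6 = 16*1 - 8 = 8, d_6 = (464 - 8^2)/16 = 400/16 = 25, a_6 = floor((21 + 8)/25) = 1.
  m_7 = 25*1 - 8 = 17, d_7 = (464 - 17^2)/25 = 175/25 = 7, a_7 = floor((21 + 17)/7) = 5.
  m_8 = 7*5 - 17 = 18, d_8 = (464 - 18^2)/7 = 140/7 = 20, a_8 = floor((21 + 18)/20) = 1.
  m_9 = 20*1 - 18 = 2, d_9 = (464 - 2^2)/20 = 460/20 = 23, a_9 = floor((21 + 2)/23) = 1.
  m_10 = 23*1 - 2 = 21, d_10 = (464 - 21^2)/23 = 23/23 = 1, a_10 = floor((21 + 21)/1) = 42.
  m_11 = 1*42 - 21 = 21, d_11 = (464 - 21^2)/1 = 23/1 = 23: (m_11, d_11) = (m_1, d_1) = (21, 23), so from here the quotients repeat a_1, ..., a_10; the period length is 10.
So sqrt(464) = [21; (1, 1, 5, 1, 1, 1, 5, 1, 1, 42)] with period length k = 10.
k is even, so the fundamental solution of x^2 - 464y^2 = 1 is (p_{k-1}, q_{k-1}) = (p_9, q_9); compute convergents through index 9.
Convergents (p_i = a_i*p_{i-1} + p_{i-2}, q_i = a_i*q_{i-1} + q_{i-2} with p_{-2}=0, p_{-1}=1, q_{-2}=1, q_{-1}=0):
  i=0: a_0=21, p_0 = 21*1 + 0 = 21, q_0 = 21*0 + 1 = 1.
  i=1: a_1=1, p_1 = 1*21 + 1 = 22, q_1 = 1*1 + 0 = 1.
  i=2: a_2=1, p_2 = 1*22 + 21 = 43, q_2 = 1*1 + 1 = 2.
  i=3: a_3=5, p_3 = 5*43 + 22 = 237, q_3 = 5*2 + 1 = 11.
  i=4: a_4=1, p_4 = 1*237 + 43 = 280, q_4 = 1*11 + 2 = 13.
  i=5: a_5=1, p_5 = 1*280 + 237 = 517, q_5 = 1*13 + 11 = 24.
  i=6: a_6=1, p_6 = 1*517 + 280 = 797, q_6 = 1*24 + 13 = 37.
  i=7: a_7=5, p_7 = 5*797 + 517 = 4502, q_7 = 5*37 + 24 = 209.
  i=8: a_8=1, p_8 = 1*4502 + 797 = 5299, q_8 = 1*209 + 37 = 246.
  i=9: a_9=1, p_9 = 1*5299 + 4502 = 9801, q_9 = 1*246 + 209 = 455.
Check: 9801^2 - 464*455^2 = 96059601 - 96059600 = 1, so (x, y) = (9801, 455) solves the equation, and by the theorem it is the least positive solution.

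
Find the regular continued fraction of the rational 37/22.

Run the Euclidean algorithm on 37 and 22; the successive quotients are the partial quotients a_0, a_1, ... (each step inverts the fractional part left over by the previous one):
  37 = 1*22 + 15, so a_0 = 1.
  22 = 1*15 + 7, so a_1 = 1.
  15 = 2*7 + 1, so a_2 = 2.
  7 = 7*1 + 0, so a_3 = 7.
The remainder reaches 0 after 4 divisions, so the expansion has 4 partial quotients, read off in order.

[1; 1, 2, 7]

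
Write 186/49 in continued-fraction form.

[3; 1, 3, 1, 9]

Run the Euclidean algorithm on 186 and 49; the successive quotients are the partial quotients a_0, a_1, ... (each step inverts the fractional part left over by the previous one):
  186 = 3*49 + 39, so a_0 = 3.
  49 = 1*39 + 10, so a_1 = 1.
  39 = 3*10 + 9, so a_2 = 3.
  10 = 1*9 + 1, so a_3 = 1.
  9 = 9*1 + 0, so a_4 = 9.
The remainder reaches 0 after 5 divisions, so the expansion has 5 partial quotients, read off in order.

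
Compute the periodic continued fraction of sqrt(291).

[17; (17, 34)]

Write x_i = (sqrt(291) + m_i)/d_i with (m_0, d_0) = (0, 1). a_0 = floor(sqrt(291)) = 17, since 17^2 = 289 <= 291 < 324 = 18^2.
Iterate m_{i+1} = d_i*a_i - m_i, d_{i+1} = (291 - m_{i+1}^2)/d_i, a_{i+1} = floor((a_0 + m_{i+1})/d_{i+1}):
  m_1 = 1*17 - 0 = 17, d_1 = (291 - 17^2)/1 = 2/1 = 2, a_1 = floor((17 + 17)/2) = 17.
  m_2 = 2*17 - 17 = 17, d_2 = (291 - 17^2)/2 = 2/2 = 1, a_2 = floor((17 + 17)/1) = 34.
  m_3 = 1*34 - 17 = 17, d_3 = (291 - 17^2)/1 = 2/1 = 2: (m_3, d_3) = (m_1, d_1) = (17, 2), so from here the quotients repeat a_1, a_2; the period length is 2.
Hence the expansion of sqrt(291) is a_0 = 17 followed by the repeating block 17, 34 (period 2).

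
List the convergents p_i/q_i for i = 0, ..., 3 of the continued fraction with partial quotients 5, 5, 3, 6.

5/1, 26/5, 83/16, 524/101

Using the convergent recurrence p_i = a_i*p_{i-1} + p_{i-2}, q_i = a_i*q_{i-1} + q_{i-2} with p_{-2}=0, p_{-1}=1, q_{-2}=1, q_{-1}=0:
  i=0: a_0=5, p_0 = 5*1 + 0 = 5, q_0 = 5*0 + 1 = 1.
  i=1: a_1=5, p_1 = 5*5 + 1 = 26, q_1 = 5*1 + 0 = 5.
  i=2: a_2=3, p_2 = 3*26 + 5 = 83, q_2 = 3*5 + 1 = 16.
  i=3: a_3=6, p_3 = 6*83 + 26 = 524, q_3 = 6*16 + 5 = 101.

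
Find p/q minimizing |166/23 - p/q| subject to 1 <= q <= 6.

Expand x = 166/23 as a continued fraction with the Euclidean algorithm:
  166 = 7*23 + 5, so a_0 = 7.
  23 = 4*5 + 3, so a_1 = 4.
  5 = 1*3 + 2, so a_2 = 1.
  3 = 1*2 + 1, so a_3 = 1.
  2 = 2*1 + 0, so a_4 = 2.
so x = [7; 4, 1, 1, 2].
Convergents (p_i = a_i*p_{i-1} + p_{i-2}, q_i = a_i*q_{i-1} + q_{i-2} with p_{-2}=0, p_{-1}=1, q_{-2}=1, q_{-1}=0), until the denominator exceeds 6:
  i=0: a_0=7, p_0 = 7*1 + 0 = 7, q_0 = 7*0 + 1 = 1.
  i=1: a_1=4, p_1 = 4*7 + 1 = 29, q_1 = 4*1 + 0 = 4.
  i=2: a_2=1, p_2 = 1*29 + 7 = 36, q_2 = 1*4 + 1 = 5.
  i=3: a_3=1, p_3 = 1*36 + 29 = 65, q_3 = 1*5 + 4 = 9.
q_3 = 9 > 6, so the last convergent with denominator <= 6 is p_2/q_2 = 36/5.
The closest fraction with denominator <= 6 is either p_2/q_2 or the intermediate fraction (k*p_2 + p_1)/(k*q_2 + q_1) with the largest k >= 1 whose denominator stays <= 6; these approach x as k grows, and every other convergent or intermediate fraction in range is farther away.
Largest k: floor((6 - q_1)/q_2) = floor((6 - 4)/5) = 0.
Since k = 0, no intermediate fraction beyond p_2/q_2 has denominator <= 6, so the convergent 36/5 is the closest (its error is |166*5 - 36*23|/(23*5) = 2/115).

36/5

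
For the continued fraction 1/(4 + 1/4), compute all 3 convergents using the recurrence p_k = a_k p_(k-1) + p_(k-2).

Using the convergent recurrence p_i = a_i*p_{i-1} + p_{i-2}, q_i = a_i*q_{i-1} + q_{i-2} with p_{-2}=0, p_{-1}=1, q_{-2}=1, q_{-1}=0:
  i=0: a_0=0, p_0 = 0*1 + 0 = 0, q_0 = 0*0 + 1 = 1.
  i=1: a_1=4, p_1 = 4*0 + 1 = 1, q_1 = 4*1 + 0 = 4.
  i=2: a_2=4, p_2 = 4*1 + 0 = 4, q_2 = 4*4 + 1 = 17.

0/1, 1/4, 4/17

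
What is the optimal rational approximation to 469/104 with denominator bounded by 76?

Expand x = 469/104 as a continued fraction with the Euclidean algorithm:
  469 = 4*104 + 53, so a_0 = 4.
  104 = 1*53 + 51, so a_1 = 1.
  53 = 1*51 + 2, so a_2 = 1.
  51 = 25*2 + 1, so a_3 = 25.
  2 = 2*1 + 0, so a_4 = 2.
so x = [4; 1, 1, 25, 2].
Convergents (p_i = a_i*p_{i-1} + p_{i-2}, q_i = a_i*q_{i-1} + q_{i-2} with p_{-2}=0, p_{-1}=1, q_{-2}=1, q_{-1}=0), until the denominator exceeds 76:
  i=0: a_0=4, p_0 = 4*1 + 0 = 4, q_0 = 4*0 + 1 = 1.
  i=1: a_1=1, p_1 = 1*4 + 1 = 5, q_1 = 1*1 + 0 = 1.
  i=2: a_2=1, p_2 = 1*5 + 4 = 9, q_2 = 1*1 + 1 = 2.
  i=3: a_3=25, p_3 = 25*9 + 5 = 230, q_3 = 25*2 + 1 = 51.
  i=4: a_4=2, p_4 = 2*230 + 9 = 469, q_4 = 2*51 + 2 = 104.
q_4 = 104 > 76, so the last convergent with denominator <= 76 is p_3/q_3 = 230/51.
The closest fraction with denominator <= 76 is either p_3/q_3 or the intermediate fraction (k*p_3 + p_2)/(k*q_3 + q_2) with the largest k >= 1 whose denominator stays <= 76; these approach x as k grows, and every other convergent or intermediate fraction in range is farther away.
Largest k: floor((76 - q_2)/q_3) = floor((76 - 2)/51) = 1.
That gives (1*230 + 9)/(1*51 + 2) = 239/53.
Compare the errors: |x - 230/51| = |469*51 - 230*104|/(104*51) = 1/5304, and |x - 239/53| = |469*53 - 239*104|/(104*53) = 1/5512.
Cross-multiplying, 1*5304 = 5304 < 5512 = 1*5512, so 1/5512 is smaller: the intermediate fraction 239/53 is closer to x than 230/51.

239/53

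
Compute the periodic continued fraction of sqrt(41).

[6; (2, 2, 12)]

Write x_i = (sqrt(41) + m_i)/d_i with (m_0, d_0) = (0, 1). a_0 = floor(sqrt(41)) = 6, since 6^2 = 36 <= 41 < 49 = 7^2.
Iterate m_{i+1} = d_i*a_i - m_i, d_{i+1} = (41 - m_{i+1}^2)/d_i, a_{i+1} = floor((a_0 + m_{i+1})/d_{i+1}):
  m_1 = 1*6 - 0 = 6, d_1 = (41 - 6^2)/1 = 5/1 = 5, a_1 = floor((6 + 6)/5) = 2.
  m_2 = 5*2 - 6 = 4, d_2 = (41 - 4^2)/5 = 25/5 = 5, a_2 = floor((6 + 4)/5) = 2.
  m_3 = 5*2 - 4 = 6, d_3 = (41 - 6^2)/5 = 5/5 = 1, a_3 = floor((6 + 6)/1) = 12.
  m_4 = 1*12 - 6 = 6, d_4 = (41 - 6^2)/1 = 5/1 = 5: (m_4, d_4) = (m_1, d_1) = (6, 5), so from here the quotients repeat a_1, ..., a_3; the period length is 3.
Hence the expansion of sqrt(41) is a_0 = 6 followed by the repeating block 2, 2, 12 (period 3).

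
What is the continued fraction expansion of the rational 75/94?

[0; 1, 3, 1, 18]

Run the Euclidean algorithm on 75 and 94; the successive quotients are the partial quotients a_0, a_1, ... (each step inverts the fractional part left over by the previous one):
  75 = 0*94 + 75, so a_0 = 0.
  94 = 1*75 + 19, so a_1 = 1.
  75 = 3*19 + 18, so a_2 = 3.
  19 = 1*18 + 1, so a_3 = 1.
  18 = 18*1 + 0, so a_4 = 18.
The remainder reaches 0 after 5 divisions, so the expansion has 5 partial quotients, read off in order.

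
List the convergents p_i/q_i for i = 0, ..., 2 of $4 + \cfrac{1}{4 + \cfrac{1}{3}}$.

Using the convergent recurrence p_i = a_i*p_{i-1} + p_{i-2}, q_i = a_i*q_{i-1} + q_{i-2} with p_{-2}=0, p_{-1}=1, q_{-2}=1, q_{-1}=0:
  i=0: a_0=4, p_0 = 4*1 + 0 = 4, q_0 = 4*0 + 1 = 1.
  i=1: a_1=4, p_1 = 4*4 + 1 = 17, q_1 = 4*1 + 0 = 4.
  i=2: a_2=3, p_2 = 3*17 + 4 = 55, q_2 = 3*4 + 1 = 13.

4/1, 17/4, 55/13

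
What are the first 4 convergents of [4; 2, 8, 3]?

Using the convergent recurrence p_i = a_i*p_{i-1} + p_{i-2}, q_i = a_i*q_{i-1} + q_{i-2} with p_{-2}=0, p_{-1}=1, q_{-2}=1, q_{-1}=0:
  i=0: a_0=4, p_0 = 4*1 + 0 = 4, q_0 = 4*0 + 1 = 1.
  i=1: a_1=2, p_1 = 2*4 + 1 = 9, q_1 = 2*1 + 0 = 2.
  i=2: a_2=8, p_2 = 8*9 + 4 = 76, q_2 = 8*2 + 1 = 17.
  i=3: a_3=3, p_3 = 3*76 + 9 = 237, q_3 = 3*17 + 2 = 53.

4/1, 9/2, 76/17, 237/53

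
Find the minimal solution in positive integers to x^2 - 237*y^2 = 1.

(x, y) = (228151, 14820)

First expand sqrt(237) as a continued fraction. With x_i = (sqrt(237) + m_i)/d_i and (m_0, d_0) = (0, 1): a_0 = floor(sqrt(237)) = 15, since 15^2 = 225 <= 237 < 256 = 16^2.
Iterate m_{i+1} = d_i*a_i - m_i, d_{i+1} = (237 - m_{i+1}^2)/d_i, a_{i+1} = floor((a_0 + m_{i+1})/d_{i+1}):
  m_1 = 1*15 - 0 = 15, d_1 = (237 - 15^2)/1 = 12/1 = 12, a_1 = floor((15 + 15)/12) = 2.
  m_2 = 12*2 - 15 = 9, d_2 = (237 - 9^2)/12 = 156/12 = 13, a_2 = floor((15 + 9)/13) = 1.
  m_3 = 13*1 - 9 = 4, d_3 = (237 - 4^2)/13 = 221/13 = 17, a_3 = floor((15 + 4)/17) = 1.
  m_4 = 17*1 - 4 = 13, d_4 = (237 - 13^2)/17 = 68/17 = 4, a_4 = floor((15 + 13)/4) = 7.
  m_5 = 4*7 - 13 = 15, d_5 = (237 - 15^2)/4 = 12/4 = 3, a_5 = floor((15 + 15)/3) = 10.
  m_6 = 3*10 - 15 = 15, d_6 = (237 - 15^2)/3 = 12/3 = 4, a_6 = floor((15 + 15)/4) = 7.
  m_7 = 4*7 - 15 = 13, d_7 = (237 - 13^2)/4 = 68/4 = 17, a_7 = floor((15 + 13)/17) = 1.
  m_8 = 17*1 - 13 = 4, d_8 = (237 - 4^2)/17 = 221/17 = 13, a_8 = floor((15 + 4)/13) = 1.
  m_9 = 13*1 - 4 = 9, d_9 = (237 - 9^2)/13 = 156/13 = 12, a_9 = floor((15 + 9)/12) = 2.
  m_10 = 12*2 - 9 = 15, d_10 = (237 - 15^2)/12 = 12/12 = 1, a_10 = floor((15 + 15)/1) = 30.
  m_11 = 1*30 - 15 = 15, d_11 = (237 - 15^2)/1 = 12/1 = 12: (m_11, d_11) = (m_1, d_1) = (15, 12), so from here the quotients repeat a_1, ..., a_10; the period length is 10.
So sqrt(237) = [15; (2, 1, 1, 7, 10, 7, 1, 1, 2, 30)] with period length k = 10.
k is even, so the fundamental solution of x^2 - 237y^2 = 1 is (p_{k-1}, q_{k-1}) = (p_9, q_9); compute convergents through index 9.
Convergents (p_i = a_i*p_{i-1} + p_{i-2}, q_i = a_i*q_{i-1} + q_{i-2} with p_{-2}=0, p_{-1}=1, q_{-2}=1, q_{-1}=0):
  i=0: a_0=15, p_0 = 15*1 + 0 = 15, q_0 = 15*0 + 1 = 1.
  i=1: a_1=2, p_1 = 2*15 + 1 = 31, q_1 = 2*1 + 0 = 2.
  i=2: a_2=1, p_2 = 1*31 + 15 = 46, q_2 = 1*2 + 1 = 3.
  i=3: a_3=1, p_3 = 1*46 + 31 = 77, q_3 = 1*3 + 2 = 5.
  i=4: a_4=7, p_4 = 7*77 + 46 = 585, q_4 = 7*5 + 3 = 38.
  i=5: a_5=10, p_5 = 10*585 + 77 = 5927, q_5 = 10*38 + 5 = 385.
  i=6: a_6=7, p_6 = 7*5927 + 585 = 42074, q_6 = 7*385 + 38 = 2733.
  i=7: a_7=1, p_7 = 1*42074 + 5927 = 48001, q_7 = 1*2733 + 385 = 3118.
  i=8: a_8=1, p_8 = 1*48001 + 42074 = 90075, q_8 = 1*3118 + 2733 = 5851.
  i=9: a_9=2, p_9 = 2*90075 + 48001 = 228151, q_9 = 2*5851 + 3118 = 14820.
Check: 228151^2 - 237*14820^2 = 52052878801 - 52052878800 = 1, so (x, y) = (228151, 14820) solves the equation, and by the theorem it is the least positive solution.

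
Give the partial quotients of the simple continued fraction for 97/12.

Run the Euclidean algorithm on 97 and 12; the successive quotients are the partial quotients a_0, a_1, ... (each step inverts the fractional part left over by the previous one):
  97 = 8*12 + 1, so a_0 = 8.
  12 = 12*1 + 0, so a_1 = 12.
The remainder reaches 0 after 2 divisions, so the expansion has 2 partial quotients, read off in order.

[8; 12]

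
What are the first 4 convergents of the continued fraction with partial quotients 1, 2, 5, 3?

Using the convergent recurrence p_i = a_i*p_{i-1} + p_{i-2}, q_i = a_i*q_{i-1} + q_{i-2} with p_{-2}=0, p_{-1}=1, q_{-2}=1, q_{-1}=0:
  i=0: a_0=1, p_0 = 1*1 + 0 = 1, q_0 = 1*0 + 1 = 1.
  i=1: a_1=2, p_1 = 2*1 + 1 = 3, q_1 = 2*1 + 0 = 2.
  i=2: a_2=5, p_2 = 5*3 + 1 = 16, q_2 = 5*2 + 1 = 11.
  i=3: a_3=3, p_3 = 3*16 + 3 = 51, q_3 = 3*11 + 2 = 35.

1/1, 3/2, 16/11, 51/35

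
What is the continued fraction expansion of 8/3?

[2; 1, 2]

Run the Euclidean algorithm on 8 and 3; the successive quotients are the partial quotients a_0, a_1, ... (each step inverts the fractional part left over by the previous one):
  8 = 2*3 + 2, so a_0 = 2.
  3 = 1*2 + 1, so a_1 = 1.
  2 = 2*1 + 0, so a_2 = 2.
The remainder reaches 0 after 3 divisions, so the expansion has 3 partial quotients, read off in order.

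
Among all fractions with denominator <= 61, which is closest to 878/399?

Expand x = 878/399 as a continued fraction with the Euclidean algorithm:
  878 = 2*399 + 80, so a_0 = 2.
  399 = 4*80 + 79, so a_1 = 4.
  80 = 1*79 + 1, so a_2 = 1.
  79 = 79*1 + 0, so a_3 = 79.
so x = [2; 4, 1, 79].
Convergents (p_i = a_i*p_{i-1} + p_{i-2}, q_i = a_i*q_{i-1} + q_{i-2} with p_{-2}=0, p_{-1}=1, q_{-2}=1, q_{-1}=0), until the denominator exceeds 61:
  i=0: a_0=2, p_0 = 2*1 + 0 = 2, q_0 = 2*0 + 1 = 1.
  i=1: a_1=4, p_1 = 4*2 + 1 = 9, q_1 = 4*1 + 0 = 4.
  i=2: a_2=1, p_2 = 1*9 + 2 = 11, q_2 = 1*4 + 1 = 5.
  i=3: a_3=79, p_3 = 79*11 + 9 = 878, q_3 = 79*5 + 4 = 399.
q_3 = 399 > 61, so the last convergent with denominator <= 61 is p_2/q_2 = 11/5.
The closest fraction with denominator <= 61 is either p_2/q_2 or the intermediate fraction (k*p_2 + p_1)/(k*q_2 + q_1) with the largest k >= 1 whose denominator stays <= 61; these approach x as k grows, and every other convergent or intermediate fraction in range is farther away.
Largest k: floor((61 - q_1)/q_2) = floor((61 - 4)/5) = 11.
That gives (11*11 + 9)/(11*5 + 4) = 130/59.
Compare the errors: |x - 11/5| = |878*5 - 11*399|/(399*5) = 1/1995, and |x - 130/59| = |878*59 - 130*399|/(399*59) = 68/23541.
Cross-multiplying, 1*23541 = 23541 < 135660 = 68*1995, so 1/1995 is smaller: the convergent 11/5 is closer to x than 130/59.

11/5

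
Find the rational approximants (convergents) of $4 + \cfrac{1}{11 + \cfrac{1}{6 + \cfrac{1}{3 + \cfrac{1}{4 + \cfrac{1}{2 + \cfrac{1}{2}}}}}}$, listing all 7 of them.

Using the convergent recurrence p_i = a_i*p_{i-1} + p_{i-2}, q_i = a_i*q_{i-1} + q_{i-2} with p_{-2}=0, p_{-1}=1, q_{-2}=1, q_{-1}=0:
  i=0: a_0=4, p_0 = 4*1 + 0 = 4, q_0 = 4*0 + 1 = 1.
  i=1: a_1=11, p_1 = 11*4 + 1 = 45, q_1 = 11*1 + 0 = 11.
  i=2: a_2=6, p_2 = 6*45 + 4 = 274, q_2 = 6*11 + 1 = 67.
  i=3: a_3=3, p_3 = 3*274 + 45 = 867, q_3 = 3*67 + 11 = 212.
  i=4: a_4=4, p_4 = 4*867 + 274 = 3742, q_4 = 4*212 + 67 = 915.
  i=5: a_5=2, p_5 = 2*3742 + 867 = 8351, q_5 = 2*915 + 212 = 2042.
  i=6: a_6=2, p_6 = 2*8351 + 3742 = 20444, q_6 = 2*2042 + 915 = 4999.

4/1, 45/11, 274/67, 867/212, 3742/915, 8351/2042, 20444/4999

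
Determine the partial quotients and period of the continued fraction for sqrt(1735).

[41; (1, 1, 1, 7, 1, 1, 1, 82)]

Write x_i = (sqrt(1735) + m_i)/d_i with (m_0, d_0) = (0, 1). a_0 = floor(sqrt(1735)) = 41, since 41^2 = 1681 <= 1735 < 1764 = 42^2.
Iterate m_{i+1} = d_i*a_i - m_i, d_{i+1} = (1735 - m_{i+1}^2)/d_i, a_{i+1} = floor((a_0 + m_{i+1})/d_{i+1}):
  m_1 = 1*41 - 0 = 41, d_1 = (1735 - 41^2)/1 = 54/1 = 54, a_1 = floor((41 + 41)/54) = 1.
  m_2 = 54*1 - 41 = 13, d_2 = (1735 - 13^2)/54 = 1566/54 = 29, a_2 = floor((41 + 13)/29) = 1.
  m_3 = 29*1 - 13 = 16, d_3 = (1735 - 16^2)/29 = 1479/29 = 51, a_3 = floor((41 + 16)/51) = 1.
  m_4 = 51*1 - 16 = 35, d_4 = (1735 - 35^2)/51 = 510/51 = 10, a_4 = floor((41 + 35)/10) = 7.
  m_5 = 10*7 - 35 = 35, d_5 = (1735 - 35^2)/10 = 510/10 = 51, a_5 = floor((41 + 35)/51) = 1.
  m_6 = 51*1 - 35 = 16, d_6 = (1735 - 16^2)/51 = 1479/51 = 29, a_6 = floor((41 + 16)/29) = 1.
  m_7 = 29*1 - 16 = 13, d_7 = (1735 - 13^2)/29 = 1566/29 = 54, a_7 = floor((41 + 13)/54) = 1.
  m_8 = 54*1 - 13 = 41, d_8 = (1735 - 41^2)/54 = 54/54 = 1, a_8 = floor((41 + 41)/1) = 82.
  m_9 = 1*82 - 41 = 41, d_9 = (1735 - 41^2)/1 = 54/1 = 54: (m_9, d_9) = (m_1, d_1) = (41, 54), so from here the quotients repeat a_1, ..., a_8; the period length is 8.
Hence the expansion of sqrt(1735) is a_0 = 41 followed by the repeating block 1, 1, 1, 7, 1, 1, 1, 82 (period 8).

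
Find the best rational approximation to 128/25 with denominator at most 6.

31/6

Expand x = 128/25 as a continued fraction with the Euclidean algorithm:
  128 = 5*25 + 3, so a_0 = 5.
  25 = 8*3 + 1, so a_1 = 8.
  3 = 3*1 + 0, so a_2 = 3.
so x = [5; 8, 3].
Convergents (p_i = a_i*p_{i-1} + p_{i-2}, q_i = a_i*q_{i-1} + q_{i-2} with p_{-2}=0, p_{-1}=1, q_{-2}=1, q_{-1}=0), until the denominator exceeds 6:
  i=0: a_0=5, p_0 = 5*1 + 0 = 5, q_0 = 5*0 + 1 = 1.
  i=1: a_1=8, p_1 = 8*5 + 1 = 41, q_1 = 8*1 + 0 = 8.
q_1 = 8 > 6, so the last convergent with denominator <= 6 is p_0/q_0 = 5/1.
The closest fraction with denominator <= 6 is either p_0/q_0 or the intermediate fraction (k*p_0 + p_{-1})/(k*q_0 + q_{-1}) with the largest k >= 1 whose denominator stays <= 6; these approach x as k grows, and every other convergent or intermediate fraction in range is farther away.
Largest k: floor((6 - q_{-1})/q_0) = floor((6 - 0)/1) = 6 (using the seeds p_{-1} = 1, q_{-1} = 0).
That gives (6*5 + 1)/(6*1 + 0) = 31/6.
Compare the errors: |x - 5/1| = |128*1 - 5*25|/(25*1) = 3/25, and |x - 31/6| = |128*6 - 31*25|/(25*6) = 7/150.
Cross-multiplying, 7*25 = 175 < 450 = 3*150, so 7/150 is smaller: the intermediate fraction 31/6 is closer to x than 5/1.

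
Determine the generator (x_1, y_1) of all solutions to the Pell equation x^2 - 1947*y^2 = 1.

(x, y) = (353, 8)

First expand sqrt(1947) as a continued fraction. With x_i = (sqrt(1947) + m_i)/d_i and (m_0, d_0) = (0, 1): a_0 = floor(sqrt(1947)) = 44, since 44^2 = 1936 <= 1947 < 2025 = 45^2.
Iterate m_{i+1} = d_i*a_i - m_i, d_{i+1} = (1947 - m_{i+1}^2)/d_i, a_{i+1} = floor((a_0 + m_{i+1})/d_{i+1}):
  m_1 = 1*44 - 0 = 44, d_1 = (1947 - 44^2)/1 = 11/1 = 11, a_1 = floor((44 + 44)/11) = 8.
  m_2 = 11*8 - 44 = 44, d_2 = (1947 - 44^2)/11 = 11/11 = 1, a_2 = floor((44 + 44)/1) = 88.
  m_3 = 1*88 - 44 = 44, d_3 = (1947 - 44^2)/1 = 11/1 = 11: (m_3, d_3) = (m_1, d_1) = (44, 11), so from here the quotients repeat a_1, a_2; the period length is 2.
So sqrt(1947) = [44; (8, 88)] with period length k = 2.
k is even, so the fundamental solution of x^2 - 1947y^2 = 1 is (p_{k-1}, q_{k-1}) = (p_1, q_1); compute convergents through index 1.
Convergents (p_i = a_i*p_{i-1} + p_{i-2}, q_i = a_i*q_{i-1} + q_{i-2} with p_{-2}=0, p_{-1}=1, q_{-2}=1, q_{-1}=0):
  i=0: a_0=44, p_0 = 44*1 + 0 = 44, q_0 = 44*0 + 1 = 1.
  i=1: a_1=8, p_1 = 8*44 + 1 = 353, q_1 = 8*1 + 0 = 8.
Check: 353^2 - 1947*8^2 = 124609 - 124608 = 1, so (x, y) = (353, 8) solves the equation, and by the theorem it is the least positive solution.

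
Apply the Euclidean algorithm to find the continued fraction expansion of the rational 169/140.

[1; 4, 1, 4, 1, 4]

Run the Euclidean algorithm on 169 and 140; the successive quotients are the partial quotients a_0, a_1, ... (each step inverts the fractional part left over by the previous one):
  169 = 1*140 + 29, so a_0 = 1.
  140 = 4*29 + 24, so a_1 = 4.
  29 = 1*24 + 5, so a_2 = 1.
  24 = 4*5 + 4, so a_3 = 4.
  5 = 1*4 + 1, so a_4 = 1.
  4 = 4*1 + 0, so a_5 = 4.
The remainder reaches 0 after 6 divisions, so the expansion has 6 partial quotients, read off in order.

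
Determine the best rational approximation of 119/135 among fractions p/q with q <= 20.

15/17

Expand x = 119/135 as a continued fraction with the Euclidean algorithm:
  119 = 0*135 + 119, so a_0 = 0.
  135 = 1*119 + 16, so a_1 = 1.
  119 = 7*16 + 7, so a_2 = 7.
  16 = 2*7 + 2, so a_3 = 2.
  7 = 3*2 + 1, so a_4 = 3.
  2 = 2*1 + 0, so a_5 = 2.
so x = [0; 1, 7, 2, 3, 2].
Convergents (p_i = a_i*p_{i-1} + p_{i-2}, q_i = a_i*q_{i-1} + q_{i-2} with p_{-2}=0, p_{-1}=1, q_{-2}=1, q_{-1}=0), until the denominator exceeds 20:
  i=0: a_0=0, p_0 = 0*1 + 0 = 0, q_0 = 0*0 + 1 = 1.
  i=1: a_1=1, p_1 = 1*0 + 1 = 1, q_1 = 1*1 + 0 = 1.
  i=2: a_2=7, p_2 = 7*1 + 0 = 7, q_2 = 7*1 + 1 = 8.
  i=3: a_3=2, p_3 = 2*7 + 1 = 15, q_3 = 2*8 + 1 = 17.
  i=4: a_4=3, p_4 = 3*15 + 7 = 52, q_4 = 3*17 + 8 = 59.
q_4 = 59 > 20, so the last convergent with denominator <= 20 is p_3/q_3 = 15/17.
The closest fraction with denominator <= 20 is either p_3/q_3 or the intermediate fraction (k*p_3 + p_2)/(k*q_3 + q_2) with the largest k >= 1 whose denominator stays <= 20; these approach x as k grows, and every other convergent or intermediate fraction in range is farther away.
Largest k: floor((20 - q_2)/q_3) = floor((20 - 8)/17) = 0.
Since k = 0, no intermediate fraction beyond p_3/q_3 has denominator <= 20, so the convergent 15/17 is the closest (its error is |119*17 - 15*135|/(135*17) = 2/2295).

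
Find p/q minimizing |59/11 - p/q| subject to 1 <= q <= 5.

16/3

Expand x = 59/11 as a continued fraction with the Euclidean algorithm:
  59 = 5*11 + 4, so a_0 = 5.
  11 = 2*4 + 3, so a_1 = 2.
  4 = 1*3 + 1, so a_2 = 1.
  3 = 3*1 + 0, so a_3 = 3.
so x = [5; 2, 1, 3].
Convergents (p_i = a_i*p_{i-1} + p_{i-2}, q_i = a_i*q_{i-1} + q_{i-2} with p_{-2}=0, p_{-1}=1, q_{-2}=1, q_{-1}=0), until the denominator exceeds 5:
  i=0: a_0=5, p_0 = 5*1 + 0 = 5, q_0 = 5*0 + 1 = 1.
  i=1: a_1=2, p_1 = 2*5 + 1 = 11, q_1 = 2*1 + 0 = 2.
  i=2: a_2=1, p_2 = 1*11 + 5 = 16, q_2 = 1*2 + 1 = 3.
  i=3: a_3=3, p_3 = 3*16 + 11 = 59, q_3 = 3*3 + 2 = 11.
q_3 = 11 > 5, so the last convergent with denominator <= 5 is p_2/q_2 = 16/3.
The closest fraction with denominator <= 5 is either p_2/q_2 or the intermediate fraction (k*p_2 + p_1)/(k*q_2 + q_1) with the largest k >= 1 whose denominator stays <= 5; these approach x as k grows, and every other convergent or intermediate fraction in range is farther away.
Largest k: floor((5 - q_1)/q_2) = floor((5 - 2)/3) = 1.
That gives (1*16 + 11)/(1*3 + 2) = 27/5.
Compare the errors: |x - 16/3| = |59*3 - 16*11|/(11*3) = 1/33, and |x - 27/5| = |59*5 - 27*11|/(11*5) = 2/55.
Cross-multiplying, 1*55 = 55 < 66 = 2*33, so 1/33 is smaller: the convergent 16/3 is closer to x than 27/5.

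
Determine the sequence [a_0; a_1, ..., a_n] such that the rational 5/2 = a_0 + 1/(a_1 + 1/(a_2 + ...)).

[2; 2]

Run the Euclidean algorithm on 5 and 2; the successive quotients are the partial quotients a_0, a_1, ... (each step inverts the fractional part left over by the previous one):
  5 = 2*2 + 1, so a_0 = 2.
  2 = 2*1 + 0, so a_1 = 2.
The remainder reaches 0 after 2 divisions, so the expansion has 2 partial quotients, read off in order.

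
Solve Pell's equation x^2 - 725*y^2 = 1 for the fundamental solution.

First expand sqrt(725) as a continued fraction. With x_i = (sqrt(725) + m_i)/d_i and (m_0, d_0) = (0, 1): a_0 = floor(sqrt(725)) = 26, since 26^2 = 676 <= 725 < 729 = 27^2.
Iterate m_{i+1} = d_i*a_i - m_i, d_{i+1} = (725 - m_{i+1}^2)/d_i, a_{i+1} = floor((a_0 + m_{i+1})/d_{i+1}):
  m_1 = 1*26 - 0 = 26, d_1 = (725 - 26^2)/1 = 49/1 = 49, a_1 = floor((26 + 26)/49) = 1.
  m_2 = 49*1 - 26 = 23, d_2 = (725 - 23^2)/49 = 196/49 = 4, a_2 = floor((26 + 23)/4) = 12.
  m_3 = 4*12 - 23 = 25, d_3 = (725 - 25^2)/4 = 100/4 = 25, a_3 = floor((26 + 25)/25) = 2.
  m_4 = 25*2 - 25 = 25, d_4 = (725 - 25^2)/25 = 100/25 = 4, a_4 = floor((26 + 25)/4) = 12.
  m_5 = 4*12 - 25 = 23, d_5 = (725 - 23^2)/4 = 196/4 = 49, a_5 = floor((26 + 23)/49) = 1.
  m_6 = 49*1 - 23 = 26, d_6 = (725 - 26^2)/49 = 49/49 = 1, a_6 = floor((26 + 26)/1) = 52.
  m_7 = 1*52 - 26 = 26, d_7 = (725 - 26^2)/1 = 49/1 = 49: (m_7, d_7) = (m_1, d_1) = (26, 49), so from here the quotients repeat a_1, ..., a_6; the period length is 6.
So sqrt(725) = [26; (1, 12, 2, 12, 1, 52)] with period length k = 6.
k is even, so the fundamental solution of x^2 - 725y^2 = 1 is (p_{k-1}, q_{k-1}) = (p_5, q_5); compute convergents through index 5.
Convergents (p_i = a_i*p_{i-1} + p_{i-2}, q_i = a_i*q_{i-1} + q_{i-2} with p_{-2}=0, p_{-1}=1, q_{-2}=1, q_{-1}=0):
  i=0: a_0=26, p_0 = 26*1 + 0 = 26, q_0 = 26*0 + 1 = 1.
  i=1: a_1=1, p_1 = 1*26 + 1 = 27, q_1 = 1*1 + 0 = 1.
  i=2: a_2=12, p_2 = 12*27 + 26 = 350, q_2 = 12*1 + 1 = 13.
  i=3: a_3=2, p_3 = 2*350 + 27 = 727, q_3 = 2*13 + 1 = 27.
  i=4: a_4=12, p_4 = 12*727 + 350 = 9074, q_4 = 12*27 + 13 = 337.
  i=5: a_5=1, p_5 = 1*9074 + 727 = 9801, q_5 = 1*337 + 27 = 364.
Check: 9801^2 - 725*364^2 = 96059601 - 96059600 = 1, so (x, y) = (9801, 364) solves the equation, and by the theorem it is the least positive solution.

(x, y) = (9801, 364)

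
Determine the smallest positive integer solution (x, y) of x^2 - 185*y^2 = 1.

(x, y) = (9249, 680)

First expand sqrt(185) as a continued fraction. With x_i = (sqrt(185) + m_i)/d_i and (m_0, d_0) = (0, 1): a_0 = floor(sqrt(185)) = 13, since 13^2 = 169 <= 185 < 196 = 14^2.
Iterate m_{i+1} = d_i*a_i - m_i, d_{i+1} = (185 - m_{i+1}^2)/d_i, a_{i+1} = floor((a_0 + m_{i+1})/d_{i+1}):
  m_1 = 1*13 - 0 = 13, d_1 = (185 - 13^2)/1 = 16/1 = 16, a_1 = floor((13 + 13)/16) = 1.
  m_2 = 16*1 - 13 = 3, d_2 = (185 - 3^2)/16 = 176/16 = 11, a_2 = floor((13 + 3)/11) = 1.
  m_3 = 11*1 - 3 = 8, d_3 = (185 - 8^2)/11 = 121/11 = 11, a_3 = floor((13 + 8)/11) = 1.
  m_4 = 11*1 - 8 = 3, d_4 = (185 - 3^2)/11 = 176/11 = 16, a_4 = floor((13 + 3)/16) = 1.
  m_5 = 16*1 - 3 = 13, d_5 = (185 - 13^2)/16 = 16/16 = 1, a_5 = floor((13 + 13)/1) = 26.
  m_6 = 1*26 - 13 = 13, d_6 = (185 - 13^2)/1 = 16/1 = 16: (m_6, d_6) = (m_1, d_1) = (13, 16), so from here the quotients repeat a_1, ..., a_5; the period length is 5.
So sqrt(185) = [13; (1, 1, 1, 1, 26)] with period length k = 5.
k is odd, so (p_{k-1}, q_{k-1}) only solves x^2 - 185y^2 = -1 and the fundamental solution of x^2 - 185y^2 = 1 is (p_{2k-1}, q_{2k-1}) = (p_9, q_9); compute convergents through index 9, running through the period twice.
Convergents (p_i = a_i*p_{i-1} + p_{i-2}, q_i = a_i*q_{i-1} + q_{i-2} with p_{-2}=0, p_{-1}=1, q_{-2}=1, q_{-1}=0):
  i=0: a_0=13, p_0 = 13*1 + 0 = 13, q_0 = 13*0 + 1 = 1.
  i=1: a_1=1, p_1 = 1*13 + 1 = 14, q_1 = 1*1 + 0 = 1.
  i=2: a_2=1, p_2 = 1*14 + 13 = 27, q_2 = 1*1 + 1 = 2.
  i=3: a_3=1, p_3 = 1*27 + 14 = 41, q_3 = 1*2 + 1 = 3.
  i=4: a_4=1, p_4 = 1*41 + 27 = 68, q_4 = 1*3 + 2 = 5.
  i=5: a_5=26, p_5 = 26*68 + 41 = 1809, q_5 = 26*5 + 3 = 133.
  i=6: a_6=1, p_6 = 1*1809 + 68 = 1877, q_6 = 1*133 + 5 = 138.
  i=7: a_7=1, p_7 = 1*1877 + 1809 = 3686, q_7 = 1*138 + 133 = 271.
  i=8: a_8=1, p_8 = 1*3686 + 1877 = 5563, q_8 = 1*271 + 138 = 409.
  i=9: a_9=1, p_9 = 1*5563 + 3686 = 9249, q_9 = 1*409 + 271 = 680.
Indeed p_4^2 - 185*q_4^2 = 4624 - 4625 = -1, not +1.
Check: 9249^2 - 185*680^2 = 85544001 - 85544000 = 1, so (x, y) = (9249, 680) solves the equation, and by the theorem it is the least positive solution.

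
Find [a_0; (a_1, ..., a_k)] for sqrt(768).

Write x_i = (sqrt(768) + m_i)/d_i with (m_0, d_0) = (0, 1). a_0 = floor(sqrt(768)) = 27, since 27^2 = 729 <= 768 < 784 = 28^2.
Iterate m_{i+1} = d_i*a_i - m_i, d_{i+1} = (768 - m_{i+1}^2)/d_i, a_{i+1} = floor((a_0 + m_{i+1})/d_{i+1}):
  m_1 = 1*27 - 0 = 27, d_1 = (768 - 27^2)/1 = 39/1 = 39, a_1 = floor((27 + 27)/39) = 1.
  m_2 = 39*1 - 27 = 12, d_2 = (768 - 12^2)/39 = 624/39 = 16, a_2 = floor((27 + 12)/16) = 2.
  m_3 = 16*2 - 12 = 20, d_3 = (768 - 20^2)/16 = 368/16 = 23, a_3 = floor((27 + 20)/23) = 2.
  m_4 = 23*2 - 20 = 26, d_4 = (768 - 26^2)/23 = 92/23 = 4, a_4 = floor((27 + 26)/4) = 13.
  m_5 = 4*13 - 26 = 26, d_5 = (768 - 26^2)/4 = 92/4 = 23, a_5 = floor((27 + 26)/23) = 2.
  m_6 = 23*2 - 26 = 20, d_6 = (768 - 20^2)/23 = 368/23 = 16, a_6 = floor((27 + 20)/16) = 2.
  m_7 = 16*2 - 20 = 12, d_7 = (768 - 12^2)/16 = 624/16 = 39, a_7 = floor((27 + 12)/39) = 1.
  m_8 = 39*1 - 12 = 27, d_8 = (768 - 27^2)/39 = 39/39 = 1, a_8 = floor((27 + 27)/1) = 54.
  m_9 = 1*54 - 27 = 27, d_9 = (768 - 27^2)/1 = 39/1 = 39: (m_9, d_9) = (m_1, d_1) = (27, 39), so from here the quotients repeat a_1, ..., a_8; the period length is 8.
Hence the expansion of sqrt(768) is a_0 = 27 followed by the repeating block 1, 2, 2, 13, 2, 2, 1, 54 (period 8).

[27; (1, 2, 2, 13, 2, 2, 1, 54)]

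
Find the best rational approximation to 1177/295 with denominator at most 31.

Expand x = 1177/295 as a continued fraction with the Euclidean algorithm:
  1177 = 3*295 + 292, so a_0 = 3.
  295 = 1*292 + 3, so a_1 = 1.
  292 = 97*3 + 1, so a_2 = 97.
  3 = 3*1 + 0, so a_3 = 3.
so x = [3; 1, 97, 3].
Convergents (p_i = a_i*p_{i-1} + p_{i-2}, q_i = a_i*q_{i-1} + q_{i-2} with p_{-2}=0, p_{-1}=1, q_{-2}=1, q_{-1}=0), until the denominator exceeds 31:
  i=0: a_0=3, p_0 = 3*1 + 0 = 3, q_0 = 3*0 + 1 = 1.
  i=1: a_1=1, p_1 = 1*3 + 1 = 4, q_1 = 1*1 + 0 = 1.
  i=2: a_2=97, p_2 = 97*4 + 3 = 391, q_2 = 97*1 + 1 = 98.
q_2 = 98 > 31, so the last convergent with denominator <= 31 is p_1/q_1 = 4/1.
The closest fraction with denominator <= 31 is either p_1/q_1 or the intermediate fraction (k*p_1 + p_0)/(k*q_1 + q_0) with the largest k >= 1 whose denominator stays <= 31; these approach x as k grows, and every other convergent or intermediate fraction in range is farther away.
Largest k: floor((31 - q_0)/q_1) = floor((31 - 1)/1) = 30.
That gives (30*4 + 3)/(30*1 + 1) = 123/31.
Compare the errors: |x - 4/1| = |1177*1 - 4*295|/(295*1) = 3/295, and |x - 123/31| = |1177*31 - 123*295|/(295*31) = 202/9145.
Cross-multiplying, 3*9145 = 27435 < 59590 = 202*295, so 3/295 is smaller: the convergent 4/1 is closer to x than 123/31.

4/1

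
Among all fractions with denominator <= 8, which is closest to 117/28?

Expand x = 117/28 as a continued fraction with the Euclidean algorithm:
  117 = 4*28 + 5, so a_0 = 4.
  28 = 5*5 + 3, so a_1 = 5.
  5 = 1*3 + 2, so a_2 = 1.
  3 = 1*2 + 1, so a_3 = 1.
  2 = 2*1 + 0, so a_4 = 2.
so x = [4; 5, 1, 1, 2].
Convergents (p_i = a_i*p_{i-1} + p_{i-2}, q_i = a_i*q_{i-1} + q_{i-2} with p_{-2}=0, p_{-1}=1, q_{-2}=1, q_{-1}=0), until the denominator exceeds 8:
  i=0: a_0=4, p_0 = 4*1 + 0 = 4, q_0 = 4*0 + 1 = 1.
  i=1: a_1=5, p_1 = 5*4 + 1 = 21, q_1 = 5*1 + 0 = 5.
  i=2: a_2=1, p_2 = 1*21 + 4 = 25, q_2 = 1*5 + 1 = 6.
  i=3: a_3=1, p_3 = 1*25 + 21 = 46, q_3 = 1*6 + 5 = 11.
q_3 = 11 > 8, so the last convergent with denominator <= 8 is p_2/q_2 = 25/6.
The closest fraction with denominator <= 8 is either p_2/q_2 or the intermediate fraction (k*p_2 + p_1)/(k*q_2 + q_1) with the largest k >= 1 whose denominator stays <= 8; these approach x as k grows, and every other convergent or intermediate fraction in range is farther away.
Largest k: floor((8 - q_1)/q_2) = floor((8 - 5)/6) = 0.
Since k = 0, no intermediate fraction beyond p_2/q_2 has denominator <= 8, so the convergent 25/6 is the closest (its error is |117*6 - 25*28|/(28*6) = 2/168).

25/6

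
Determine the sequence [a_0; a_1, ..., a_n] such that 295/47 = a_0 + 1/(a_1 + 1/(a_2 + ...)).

Run the Euclidean algorithm on 295 and 47; the successive quotients are the partial quotients a_0, a_1, ... (each step inverts the fractional part left over by the previous one):
  295 = 6*47 + 13, so a_0 = 6.
  47 = 3*13 + 8, so a_1 = 3.
  13 = 1*8 + 5, so a_2 = 1.
  8 = 1*5 + 3, so a_3 = 1.
  5 = 1*3 + 2, so a_4 = 1.
  3 = 1*2 + 1, so a_5 = 1.
  2 = 2*1 + 0, so a_6 = 2.
The remainder reaches 0 after 7 divisions, so the expansion has 7 partial quotients, read off in order.

[6; 3, 1, 1, 1, 1, 2]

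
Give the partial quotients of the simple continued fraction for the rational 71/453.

Run the Euclidean algorithm on 71 and 453; the successive quotients are the partial quotients a_0, a_1, ... (each step inverts the fractional part left over by the previous one):
  71 = 0*453 + 71, so a_0 = 0.
  453 = 6*71 + 27, so a_1 = 6.
  71 = 2*27 + 17, so a_2 = 2.
  27 = 1*17 + 10, so a_3 = 1.
  17 = 1*10 + 7, so a_4 = 1.
  10 = 1*7 + 3, so a_5 = 1.
  7 = 2*3 + 1, so a_6 = 2.
  3 = 3*1 + 0, so a_7 = 3.
The remainder reaches 0 after 8 divisions, so the expansion has 8 partial quotients, read off in order.

[0; 6, 2, 1, 1, 1, 2, 3]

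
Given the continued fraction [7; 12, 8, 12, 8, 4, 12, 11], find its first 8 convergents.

7/1, 85/12, 687/97, 8329/1176, 67319/9505, 277605/39196, 3398579/479857, 37661974/5317623

Using the convergent recurrence p_i = a_i*p_{i-1} + p_{i-2}, q_i = a_i*q_{i-1} + q_{i-2} with p_{-2}=0, p_{-1}=1, q_{-2}=1, q_{-1}=0:
  i=0: a_0=7, p_0 = 7*1 + 0 = 7, q_0 = 7*0 + 1 = 1.
  i=1: a_1=12, p_1 = 12*7 + 1 = 85, q_1 = 12*1 + 0 = 12.
  i=2: a_2=8, p_2 = 8*85 + 7 = 687, q_2 = 8*12 + 1 = 97.
  i=3: a_3=12, p_3 = 12*687 + 85 = 8329, q_3 = 12*97 + 12 = 1176.
  i=4: a_4=8, p_4 = 8*8329 + 687 = 67319, q_4 = 8*1176 + 97 = 9505.
  i=5: a_5=4, p_5 = 4*67319 + 8329 = 277605, q_5 = 4*9505 + 1176 = 39196.
  i=6: a_6=12, p_6 = 12*277605 + 67319 = 3398579, q_6 = 12*39196 + 9505 = 479857.
  i=7: a_7=11, p_7 = 11*3398579 + 277605 = 37661974, q_7 = 11*479857 + 39196 = 5317623.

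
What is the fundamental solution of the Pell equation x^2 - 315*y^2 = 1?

First expand sqrt(315) as a continued fraction. With x_i = (sqrt(315) + m_i)/d_i and (m_0, d_0) = (0, 1): a_0 = floor(sqrt(315)) = 17, since 17^2 = 289 <= 315 < 324 = 18^2.
Iterate m_{i+1} = d_i*a_i - m_i, d_{i+1} = (315 - m_{i+1}^2)/d_i, a_{i+1} = floor((a_0 + m_{i+1})/d_{i+1}):
  m_1 = 1*17 - 0 = 17, d_1 = (315 - 17^2)/1 = 26/1 = 26, a_1 = floor((17 + 17)/26) = 1.
  m_2 = 26*1 - 17 = 9, d_2 = (315 - 9^2)/26 = 234/26 = 9, a_2 = floor((17 + 9)/9) = 2.
  m_3 = 9*2 - 9 = 9, d_3 = (315 - 9^2)/9 = 234/9 = 26, a_3 = floor((17 + 9)/26) = 1.
  m_4 = 26*1 - 9 = 17, d_4 = (315 - 17^2)/26 = 26/26 = 1, a_4 = floor((17 + 17)/1) = 34.
  m_5 = 1*34 - 17 = 17, d_5 = (315 - 17^2)/1 = 26/1 = 26: (m_5, d_5) = (m_1, d_1) = (17, 26), so from here the quotients repeat a_1, ..., a_4; the period length is 4.
So sqrt(315) = [17; (1, 2, 1, 34)] with period length k = 4.
k is even, so the fundamental solution of x^2 - 315y^2 = 1 is (p_{k-1}, q_{k-1}) = (p_3, q_3); compute convergents through index 3.
Convergents (p_i = a_i*p_{i-1} + p_{i-2}, q_i = a_i*q_{i-1} + q_{i-2} with p_{-2}=0, p_{-1}=1, q_{-2}=1, q_{-1}=0):
  i=0: a_0=17, p_0 = 17*1 + 0 = 17, q_0 = 17*0 + 1 = 1.
  i=1: a_1=1, p_1 = 1*17 + 1 = 18, q_1 = 1*1 + 0 = 1.
  i=2: a_2=2, p_2 = 2*18 + 17 = 53, q_2 = 2*1 + 1 = 3.
  i=3: a_3=1, p_3 = 1*53 + 18 = 71, q_3 = 1*3 + 1 = 4.
Check: 71^2 - 315*4^2 = 5041 - 5040 = 1, so (x, y) = (71, 4) solves the equation, and by the theorem it is the least positive solution.

(x, y) = (71, 4)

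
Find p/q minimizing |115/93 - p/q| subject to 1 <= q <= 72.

68/55

Expand x = 115/93 as a continued fraction with the Euclidean algorithm:
  115 = 1*93 + 22, so a_0 = 1.
  93 = 4*22 + 5, so a_1 = 4.
  22 = 4*5 + 2, so a_2 = 4.
  5 = 2*2 + 1, so a_3 = 2.
  2 = 2*1 + 0, so a_4 = 2.
so x = [1; 4, 4, 2, 2].
Convergents (p_i = a_i*p_{i-1} + p_{i-2}, q_i = a_i*q_{i-1} + q_{i-2} with p_{-2}=0, p_{-1}=1, q_{-2}=1, q_{-1}=0), until the denominator exceeds 72:
  i=0: a_0=1, p_0 = 1*1 + 0 = 1, q_0 = 1*0 + 1 = 1.
  i=1: a_1=4, p_1 = 4*1 + 1 = 5, q_1 = 4*1 + 0 = 4.
  i=2: a_2=4, p_2 = 4*5 + 1 = 21, q_2 = 4*4 + 1 = 17.
  i=3: a_3=2, p_3 = 2*21 + 5 = 47, q_3 = 2*17 + 4 = 38.
  i=4: a_4=2, p_4 = 2*47 + 21 = 115, q_4 = 2*38 + 17 = 93.
q_4 = 93 > 72, so the last convergent with denominator <= 72 is p_3/q_3 = 47/38.
The closest fraction with denominator <= 72 is either p_3/q_3 or the intermediate fraction (k*p_3 + p_2)/(k*q_3 + q_2) with the largest k >= 1 whose denominator stays <= 72; these approach x as k grows, and every other convergent or intermediate fraction in range is farther away.
Largest k: floor((72 - q_2)/q_3) = floor((72 - 17)/38) = 1.
That gives (1*47 + 21)/(1*38 + 17) = 68/55.
Compare the errors: |x - 47/38| = |115*38 - 47*93|/(93*38) = 1/3534, and |x - 68/55| = |115*55 - 68*93|/(93*55) = 1/5115.
Cross-multiplying, 1*3534 = 3534 < 5115 = 1*5115, so 1/5115 is smaller: the intermediate fraction 68/55 is closer to x than 47/38.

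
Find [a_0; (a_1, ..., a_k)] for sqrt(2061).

Write x_i = (sqrt(2061) + m_i)/d_i with (m_0, d_0) = (0, 1). a_0 = floor(sqrt(2061)) = 45, since 45^2 = 2025 <= 2061 < 2116 = 46^2.
Iterate m_{i+1} = d_i*a_i - m_i, d_{i+1} = (2061 - m_{i+1}^2)/d_i, a_{i+1} = floor((a_0 + m_{i+1})/d_{i+1}):
  m_1 = 1*45 - 0 = 45, d_1 = (2061 - 45^2)/1 = 36/1 = 36, a_1 = floor((45 + 45)/36) = 2.
  m_2 = 36*2 - 45 = 27, d_2 = (2061 - 27^2)/36 = 1332/36 = 37, a_2 = floor((45 + 27)/37) = 1.
  m_3 = 37*1 - 27 = 10, d_3 = (2061 - 10^2)/37 = 1961/37 = 53, a_3 = floor((45 + 10)/53) = 1.
  m_4 = 53*1 - 10 = 43, d_4 = (2061 - 43^2)/53 = 212/53 = 4, a_4 = floor((45 + 43)/4) = 22.
  m_5 = 4*22 - 43 = 45, d_5 = (2061 - 45^2)/4 = 36/4 = 9, a_5 = floor((45 + 45)/9) = 10.
  m_6 = 9*10 - 45 = 45, d_6 = (2061 - 45^2)/9 = 36/9 = 4, a_6 = floor((45 + 45)/4) = 22.
  m_7 = 4*22 - 45 = 43, d_7 = (2061 - 43^2)/4 = 212/4 = 53, a_7 = floor((45 + 43)/53) = 1.
  m_8 = 53*1 - 43 = 10, d_8 = (2061 - 10^2)/53 = 1961/53 = 37, a_8 = floor((45 + 10)/37) = 1.
  m_9 = 37*1 - 10 = 27, d_9 = (2061 - 27^2)/37 = 1332/37 = 36, a_9 = floor((45 + 27)/36) = 2.
  m_10 = 36*2 - 27 = 45, d_10 = (2061 - 45^2)/36 = 36/36 = 1, a_10 = floor((45 + 45)/1) = 90.
  m_11 = 1*90 - 45 = 45, d_11 = (2061 - 45^2)/1 = 36/1 = 36: (m_11, d_11) = (m_1, d_1) = (45, 36), so from here the quotients repeat a_1, ..., a_10; the period length is 10.
Hence the expansion of sqrt(2061) is a_0 = 45 followed by the repeating block 2, 1, 1, 22, 10, 22, 1, 1, 2, 90 (period 10).

[45; (2, 1, 1, 22, 10, 22, 1, 1, 2, 90)]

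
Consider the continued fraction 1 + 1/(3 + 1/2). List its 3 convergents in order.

1/1, 4/3, 9/7

Using the convergent recurrence p_i = a_i*p_{i-1} + p_{i-2}, q_i = a_i*q_{i-1} + q_{i-2} with p_{-2}=0, p_{-1}=1, q_{-2}=1, q_{-1}=0:
  i=0: a_0=1, p_0 = 1*1 + 0 = 1, q_0 = 1*0 + 1 = 1.
  i=1: a_1=3, p_1 = 3*1 + 1 = 4, q_1 = 3*1 + 0 = 3.
  i=2: a_2=2, p_2 = 2*4 + 1 = 9, q_2 = 2*3 + 1 = 7.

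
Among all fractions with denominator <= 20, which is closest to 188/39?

Expand x = 188/39 as a continued fraction with the Euclidean algorithm:
  188 = 4*39 + 32, so a_0 = 4.
  39 = 1*32 + 7, so a_1 = 1.
  32 = 4*7 + 4, so a_2 = 4.
  7 = 1*4 + 3, so a_3 = 1.
  4 = 1*3 + 1, so a_4 = 1.
  3 = 3*1 + 0, so a_5 = 3.
so x = [4; 1, 4, 1, 1, 3].
Convergents (p_i = a_i*p_{i-1} + p_{i-2}, q_i = a_i*q_{i-1} + q_{i-2} with p_{-2}=0, p_{-1}=1, q_{-2}=1, q_{-1}=0), until the denominator exceeds 20:
  i=0: a_0=4, p_0 = 4*1 + 0 = 4, q_0 = 4*0 + 1 = 1.
  i=1: a_1=1, p_1 = 1*4 + 1 = 5, q_1 = 1*1 + 0 = 1.
  i=2: a_2=4, p_2 = 4*5 + 4 = 24, q_2 = 4*1 + 1 = 5.
  i=3: a_3=1, p_3 = 1*24 + 5 = 29, q_3 = 1*5 + 1 = 6.
  i=4: a_4=1, p_4 = 1*29 + 24 = 53, q_4 = 1*6 + 5 = 11.
  i=5: a_5=3, p_5 = 3*53 + 29 = 188, q_5 = 3*11 + 6 = 39.
q_5 = 39 > 20, so the last convergent with denominator <= 20 is p_4/q_4 = 53/11.
The closest fraction with denominator <= 20 is either p_4/q_4 or the intermediate fraction (k*p_4 + p_3)/(k*q_4 + q_3) with the largest k >= 1 whose denominator stays <= 20; these approach x as k grows, and every other convergent or intermediate fraction in range is farther away.
Largest k: floor((20 - q_3)/q_4) = floor((20 - 6)/11) = 1.
That gives (1*53 + 29)/(1*11 + 6) = 82/17.
Compare the errors: |x - 53/11| = |188*11 - 53*39|/(39*11) = 1/429, and |x - 82/17| = |188*17 - 82*39|/(39*17) = 2/663.
Cross-multiplying, 1*663 = 663 < 858 = 2*429, so 1/429 is smaller: the convergent 53/11 is closer to x than 82/17.

53/11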